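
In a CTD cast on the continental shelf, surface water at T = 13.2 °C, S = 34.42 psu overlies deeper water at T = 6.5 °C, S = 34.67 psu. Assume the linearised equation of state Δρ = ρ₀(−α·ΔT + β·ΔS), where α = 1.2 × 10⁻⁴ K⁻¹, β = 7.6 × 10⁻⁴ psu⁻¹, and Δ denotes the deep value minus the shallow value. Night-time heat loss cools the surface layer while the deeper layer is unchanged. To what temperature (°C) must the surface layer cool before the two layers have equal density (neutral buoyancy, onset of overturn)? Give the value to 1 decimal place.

4.9 °C

Neutral buoyancy requires Δρ = 0, i.e. −α(T_deep − T_surf′) + β(S_deep − S_surf) = 0.
T_surf′ = T_deep − (β/α)·ΔS = 6.5 − (7.6 × 10⁻⁴/1.2 × 10⁻⁴)·(+0.25) = 4.917 °C.
Cooling required: 13.2 − (4.917) = 8.283 °C.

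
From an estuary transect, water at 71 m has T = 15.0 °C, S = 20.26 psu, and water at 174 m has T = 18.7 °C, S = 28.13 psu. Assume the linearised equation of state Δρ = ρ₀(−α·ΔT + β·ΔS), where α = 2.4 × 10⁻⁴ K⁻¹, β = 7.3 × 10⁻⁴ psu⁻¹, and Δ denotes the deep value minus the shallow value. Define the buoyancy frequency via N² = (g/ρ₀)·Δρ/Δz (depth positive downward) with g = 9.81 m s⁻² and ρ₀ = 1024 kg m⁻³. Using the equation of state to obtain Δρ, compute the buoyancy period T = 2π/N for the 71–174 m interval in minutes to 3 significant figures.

ΔT = +3.7 K, ΔS = +7.87 psu (deep − shallow).
Δρ/ρ₀ = −αΔT + βΔS = -8.88 × 10⁻⁴ + 5.7451 × 10⁻³ = 4.8571 × 10⁻³, so Δρ ≈ 4.974 kg m⁻³.
N² = (g/ρ₀)·Δρ/Δz = g·(Δρ/ρ₀)/Δz = 9.81 × 4.8571 × 10⁻³ / 103 = 4.6260 × 10⁻⁴ s⁻².
N = √(4.6260 × 10⁻⁴) = 0.021508 rad s⁻¹ → T = 2π/N = 292.13 s = 4.8688 min ≈ 4.87 min.

4.87 min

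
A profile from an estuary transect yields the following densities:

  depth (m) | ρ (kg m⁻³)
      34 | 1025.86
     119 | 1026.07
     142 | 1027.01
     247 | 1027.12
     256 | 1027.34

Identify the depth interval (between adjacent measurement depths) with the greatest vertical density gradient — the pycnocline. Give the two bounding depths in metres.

Compute the density gradient over each adjacent pair:
  34–119 m: Δρ/Δz = 0.21/85 = 2.5 × 10⁻³ kg m⁻⁴
  119–142 m: Δρ/Δz = 0.94/23 = 0.041 kg m⁻⁴
  142–247 m: Δρ/Δz = 0.11/105 = 1.0 × 10⁻³ kg m⁻⁴
  247–256 m: Δρ/Δz = 0.22/9 = 0.024 kg m⁻⁴
The largest gradient is in the 119–142 m interval — the pycnocline.

119–142 m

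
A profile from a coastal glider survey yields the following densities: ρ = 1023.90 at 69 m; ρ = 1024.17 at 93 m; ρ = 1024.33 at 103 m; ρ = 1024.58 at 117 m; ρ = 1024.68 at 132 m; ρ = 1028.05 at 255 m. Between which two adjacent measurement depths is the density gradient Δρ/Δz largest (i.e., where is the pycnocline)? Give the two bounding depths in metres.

Compute the density gradient over each adjacent pair:
  69–93 m: Δρ/Δz = 0.27/24 = 0.011 kg m⁻⁴
  93–103 m: Δρ/Δz = 0.16/10 = 0.016 kg m⁻⁴
  103–117 m: Δρ/Δz = 0.25/14 = 0.018 kg m⁻⁴
  117–132 m: Δρ/Δz = 0.10/15 = 6.7 × 10⁻³ kg m⁻⁴
  132–255 m: Δρ/Δz = 3.37/123 = 0.027 kg m⁻⁴
The largest gradient is in the 132–255 m interval — the pycnocline.

132–255 m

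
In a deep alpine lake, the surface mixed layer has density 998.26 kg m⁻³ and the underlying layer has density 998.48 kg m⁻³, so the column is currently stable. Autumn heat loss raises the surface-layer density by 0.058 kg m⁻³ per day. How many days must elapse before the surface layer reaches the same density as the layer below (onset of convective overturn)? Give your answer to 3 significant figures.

3.79 days

Density deficit of the surface layer: 998.48 − 998.26 = 0.22 kg m⁻³.
Required change = 0.22 / 0.058 = 3.79 days.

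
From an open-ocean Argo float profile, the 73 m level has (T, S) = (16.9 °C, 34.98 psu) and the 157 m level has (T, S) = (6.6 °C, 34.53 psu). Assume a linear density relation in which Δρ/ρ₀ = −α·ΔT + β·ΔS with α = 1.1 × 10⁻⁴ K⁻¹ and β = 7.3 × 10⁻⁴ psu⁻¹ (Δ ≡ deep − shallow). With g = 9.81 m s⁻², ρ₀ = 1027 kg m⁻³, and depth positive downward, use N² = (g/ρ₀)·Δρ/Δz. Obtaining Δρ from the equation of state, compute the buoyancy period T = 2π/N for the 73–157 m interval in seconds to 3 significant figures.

648 s

ΔT = -10.3 K, ΔS = -0.45 psu (deep − shallow).
Δρ/ρ₀ = −αΔT + βΔS = 1.133 × 10⁻³ − 3.285 × 10⁻⁴ = 8.045 × 10⁻⁴, so Δρ ≈ 0.8262 kg m⁻³.
N² = (g/ρ₀)·Δρ/Δz = g·(Δρ/ρ₀)/Δz = 9.81 × 8.045 × 10⁻⁴ / 84 = 9.3954 × 10⁻⁵ s⁻².
N = √(9.3954 × 10⁻⁵) = 9.6930 × 10⁻³ rad s⁻¹ → T = 2π/N = 648.22 s ≈ 648 s.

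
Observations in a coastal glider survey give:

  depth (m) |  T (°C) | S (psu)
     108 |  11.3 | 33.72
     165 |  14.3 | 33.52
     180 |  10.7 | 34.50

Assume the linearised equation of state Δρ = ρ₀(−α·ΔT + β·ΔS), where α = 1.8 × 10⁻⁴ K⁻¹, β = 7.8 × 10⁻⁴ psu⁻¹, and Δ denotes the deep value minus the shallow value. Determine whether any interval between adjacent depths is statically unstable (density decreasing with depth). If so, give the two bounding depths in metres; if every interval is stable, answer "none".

108–165 m

Evaluate Δρ/ρ₀ = −αΔT + βΔS across each adjacent pair:
  108–165 m: −αΔT+βΔS = −(1.8 × 10⁻⁴)(+3.0)+(7.8 × 10⁻⁴)(-0.20) = -7.0 × 10⁻⁴ → UNSTABLE
  165–180 m: −αΔT+βΔS = −(1.8 × 10⁻⁴)(-3.6)+(7.8 × 10⁻⁴)(+0.98) = 1.4 × 10⁻³ → stable
The 108–165 m interval has Δρ < 0: lighter water underlies denser water.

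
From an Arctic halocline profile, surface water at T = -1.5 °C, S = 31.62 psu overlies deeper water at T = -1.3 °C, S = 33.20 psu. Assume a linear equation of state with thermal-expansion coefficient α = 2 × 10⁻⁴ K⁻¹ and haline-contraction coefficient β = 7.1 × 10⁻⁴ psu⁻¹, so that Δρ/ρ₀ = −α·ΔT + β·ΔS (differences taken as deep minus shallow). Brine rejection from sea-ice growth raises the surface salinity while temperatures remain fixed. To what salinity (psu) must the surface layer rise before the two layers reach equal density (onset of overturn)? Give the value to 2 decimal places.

33.14 psu

Neutral buoyancy requires −α(T_deep − T_surf) + β(S_deep − S_surf′) = 0.
S_surf′ = S_deep − (α/β)·ΔT = 33.20 − (2 × 10⁻⁴/7.1 × 10⁻⁴)·(+0.2) = 33.1437 psu.
Increase required: 33.1437 − 31.62 = 1.5237 psu.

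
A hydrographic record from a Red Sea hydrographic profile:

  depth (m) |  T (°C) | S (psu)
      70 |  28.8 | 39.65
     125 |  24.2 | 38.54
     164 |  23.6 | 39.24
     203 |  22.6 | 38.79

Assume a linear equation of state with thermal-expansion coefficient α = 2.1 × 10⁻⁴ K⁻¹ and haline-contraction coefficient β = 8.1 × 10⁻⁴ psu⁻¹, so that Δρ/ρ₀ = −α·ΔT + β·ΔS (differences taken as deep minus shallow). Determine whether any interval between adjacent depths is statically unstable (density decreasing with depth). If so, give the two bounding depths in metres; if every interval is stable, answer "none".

164–203 m

Evaluate Δρ/ρ₀ = −αΔT + βΔS across each adjacent pair:
  70–125 m: −αΔT+βΔS = −(2.1 × 10⁻⁴)(-4.6)+(8.1 × 10⁻⁴)(-1.11) = 6.7 × 10⁻⁵ → stable
  125–164 m: −αΔT+βΔS = −(2.1 × 10⁻⁴)(-0.6)+(8.1 × 10⁻⁴)(+0.70) = 6.9 × 10⁻⁴ → stable
  164–203 m: −αΔT+βΔS = −(2.1 × 10⁻⁴)(-1.0)+(8.1 × 10⁻⁴)(-0.45) = -1.5 × 10⁻⁴ → UNSTABLE
The 164–203 m interval has Δρ < 0: lighter water underlies denser water.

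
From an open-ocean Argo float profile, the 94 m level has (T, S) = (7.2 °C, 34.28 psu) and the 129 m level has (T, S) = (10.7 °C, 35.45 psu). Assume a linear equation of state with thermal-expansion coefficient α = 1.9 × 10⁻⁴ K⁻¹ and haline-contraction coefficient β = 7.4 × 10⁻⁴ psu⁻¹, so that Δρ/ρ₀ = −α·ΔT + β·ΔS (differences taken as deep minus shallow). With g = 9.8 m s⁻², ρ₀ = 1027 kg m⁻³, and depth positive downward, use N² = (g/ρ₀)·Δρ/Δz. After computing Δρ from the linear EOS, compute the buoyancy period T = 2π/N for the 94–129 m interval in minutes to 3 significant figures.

14.0 min

ΔT = +3.5 K, ΔS = +1.17 psu (deep − shallow).
Δρ/ρ₀ = −αΔT + βΔS = -6.65 × 10⁻⁴ + 8.658 × 10⁻⁴ = 2.008 × 10⁻⁴, so Δρ ≈ 0.2062 kg m⁻³.
N² = (g/ρ₀)·Δρ/Δz = g·(Δρ/ρ₀)/Δz = 9.8 × 2.008 × 10⁻⁴ / 35 = 5.6224 × 10⁻⁵ s⁻².
N = √(5.6224 × 10⁻⁵) = 7.4983 × 10⁻³ rad s⁻¹ → T = 2π/N = 837.95 s = 13.966 min ≈ 14.0 min.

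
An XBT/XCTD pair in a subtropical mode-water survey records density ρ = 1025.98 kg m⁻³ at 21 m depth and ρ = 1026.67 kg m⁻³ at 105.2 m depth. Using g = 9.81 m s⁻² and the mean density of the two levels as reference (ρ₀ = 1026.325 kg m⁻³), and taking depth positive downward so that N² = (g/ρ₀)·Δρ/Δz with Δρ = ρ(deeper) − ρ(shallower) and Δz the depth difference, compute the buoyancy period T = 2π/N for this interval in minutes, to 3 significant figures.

Δρ = 1026.67 − 1025.98 = 0.69 kg m⁻³ over Δz = 105.2 − 21 = 84.2 m.
N² = (9.81/1026.325) × (0.69/84.2) = 7.8329 × 10⁻⁵ s⁻².
N = √(7.8329 × 10⁻⁵) = 8.8504 × 10⁻³ rad s⁻¹, so T = 2π/N = 709.93 s = 11.832 min ≈ 11.8 min.

11.8 min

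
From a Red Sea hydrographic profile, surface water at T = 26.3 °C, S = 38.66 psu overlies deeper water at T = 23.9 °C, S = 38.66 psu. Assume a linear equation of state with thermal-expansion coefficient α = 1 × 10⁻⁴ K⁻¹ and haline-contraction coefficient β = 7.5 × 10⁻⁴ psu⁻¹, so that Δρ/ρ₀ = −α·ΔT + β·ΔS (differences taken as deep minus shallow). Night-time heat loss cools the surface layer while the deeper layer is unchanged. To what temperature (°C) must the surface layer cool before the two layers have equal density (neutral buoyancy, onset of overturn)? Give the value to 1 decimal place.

23.9 °C

Neutral buoyancy requires Δρ = 0, i.e. −α(T_deep − T_surf′) + β(S_deep − S_surf) = 0.
T_surf′ = T_deep − (β/α)·ΔS = 23.9 − (7.5 × 10⁻⁴/1 × 10⁻⁴)·(+0.00) = 23.900 °C.
Cooling required: 26.3 − (23.900) = 2.400 °C.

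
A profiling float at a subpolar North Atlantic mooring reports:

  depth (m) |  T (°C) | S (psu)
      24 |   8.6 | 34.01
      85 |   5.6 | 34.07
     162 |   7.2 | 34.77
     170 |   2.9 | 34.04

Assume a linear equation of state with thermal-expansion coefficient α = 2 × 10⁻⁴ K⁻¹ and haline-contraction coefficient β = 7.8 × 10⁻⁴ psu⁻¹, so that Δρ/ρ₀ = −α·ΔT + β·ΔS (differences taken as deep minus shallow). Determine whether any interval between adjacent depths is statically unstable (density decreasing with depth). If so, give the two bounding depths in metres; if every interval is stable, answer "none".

none

Evaluate Δρ/ρ₀ = −αΔT + βΔS across each adjacent pair:
  24–85 m: −αΔT+βΔS = −(2 × 10⁻⁴)(-3.0)+(7.8 × 10⁻⁴)(+0.06) = 6.5 × 10⁻⁴ → stable
  85–162 m: −αΔT+βΔS = −(2 × 10⁻⁴)(+1.6)+(7.8 × 10⁻⁴)(+0.70) = 2.3 × 10⁻⁴ → stable
  162–170 m: −αΔT+βΔS = −(2 × 10⁻⁴)(-4.3)+(7.8 × 10⁻⁴)(-0.73) = 2.9 × 10⁻⁴ → stable
Every interval has Δρ > 0: the column is stably stratified throughout.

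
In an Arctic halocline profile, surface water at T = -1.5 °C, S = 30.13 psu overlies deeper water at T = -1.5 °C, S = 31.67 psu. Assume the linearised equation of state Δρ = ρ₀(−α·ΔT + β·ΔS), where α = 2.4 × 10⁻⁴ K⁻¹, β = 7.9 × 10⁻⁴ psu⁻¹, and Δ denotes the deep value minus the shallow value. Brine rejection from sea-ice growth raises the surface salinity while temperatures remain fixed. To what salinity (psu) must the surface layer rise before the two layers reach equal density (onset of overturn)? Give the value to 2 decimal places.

31.67 psu

Neutral buoyancy requires −α(T_deep − T_surf) + β(S_deep − S_surf′) = 0.
S_surf′ = S_deep − (α/β)·ΔT = 31.67 − (2.4 × 10⁻⁴/7.9 × 10⁻⁴)·(+0.0) = 31.6700 psu.
Increase required: 31.6700 − 30.13 = 1.5400 psu.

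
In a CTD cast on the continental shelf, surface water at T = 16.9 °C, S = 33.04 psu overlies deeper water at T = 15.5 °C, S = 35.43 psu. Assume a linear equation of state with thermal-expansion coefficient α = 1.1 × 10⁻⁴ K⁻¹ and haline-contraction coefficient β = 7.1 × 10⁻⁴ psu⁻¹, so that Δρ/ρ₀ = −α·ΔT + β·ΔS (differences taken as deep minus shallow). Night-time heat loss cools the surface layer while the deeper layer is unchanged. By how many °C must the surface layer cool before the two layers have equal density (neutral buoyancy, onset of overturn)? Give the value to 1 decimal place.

16.8 °C

Neutral buoyancy requires Δρ = 0, i.e. −α(T_deep − T_surf′) + β(S_deep − S_surf) = 0.
T_surf′ = T_deep − (β/α)·ΔS = 15.5 − (7.1 × 10⁻⁴/1.1 × 10⁻⁴)·(+2.39) = 0.074 °C.
Cooling required: 16.9 − (0.074) = 16.826 °C.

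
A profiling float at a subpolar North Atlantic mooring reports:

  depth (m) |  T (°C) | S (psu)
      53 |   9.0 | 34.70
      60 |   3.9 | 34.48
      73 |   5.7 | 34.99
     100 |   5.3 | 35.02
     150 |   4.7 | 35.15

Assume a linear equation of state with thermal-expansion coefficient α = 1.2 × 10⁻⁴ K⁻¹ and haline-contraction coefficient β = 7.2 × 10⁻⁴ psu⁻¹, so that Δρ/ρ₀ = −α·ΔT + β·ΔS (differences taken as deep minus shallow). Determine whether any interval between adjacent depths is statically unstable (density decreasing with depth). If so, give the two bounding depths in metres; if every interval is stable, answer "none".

none

Evaluate Δρ/ρ₀ = −αΔT + βΔS across each adjacent pair:
  53–60 m: −αΔT+βΔS = −(1.2 × 10⁻⁴)(-5.1)+(7.2 × 10⁻⁴)(-0.22) = 4.5 × 10⁻⁴ → stable
  60–73 m: −αΔT+βΔS = −(1.2 × 10⁻⁴)(+1.8)+(7.2 × 10⁻⁴)(+0.51) = 1.5 × 10⁻⁴ → stable
  73–100 m: −αΔT+βΔS = −(1.2 × 10⁻⁴)(-0.4)+(7.2 × 10⁻⁴)(+0.03) = 7.0 × 10⁻⁵ → stable
  100–150 m: −αΔT+βΔS = −(1.2 × 10⁻⁴)(-0.6)+(7.2 × 10⁻⁴)(+0.13) = 1.7 × 10⁻⁴ → stable
Every interval has Δρ > 0: the column is stably stratified throughout.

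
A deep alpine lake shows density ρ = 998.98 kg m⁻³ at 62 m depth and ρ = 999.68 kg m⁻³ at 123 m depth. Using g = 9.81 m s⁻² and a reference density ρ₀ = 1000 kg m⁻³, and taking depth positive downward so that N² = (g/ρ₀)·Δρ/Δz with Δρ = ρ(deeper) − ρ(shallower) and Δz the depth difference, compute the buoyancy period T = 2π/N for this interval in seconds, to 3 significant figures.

Δρ = 999.68 − 998.98 = 0.70 kg m⁻³ over Δz = 123 − 62 = 61 m.
N² = (9.81/1000) × (0.70/61) = 1.1257 × 10⁻⁴ s⁻².
N = √(1.1257 × 10⁻⁴) = 0.010610 rad s⁻¹, so T = 2π/N = 592.19 s ≈ 592 s.

592 s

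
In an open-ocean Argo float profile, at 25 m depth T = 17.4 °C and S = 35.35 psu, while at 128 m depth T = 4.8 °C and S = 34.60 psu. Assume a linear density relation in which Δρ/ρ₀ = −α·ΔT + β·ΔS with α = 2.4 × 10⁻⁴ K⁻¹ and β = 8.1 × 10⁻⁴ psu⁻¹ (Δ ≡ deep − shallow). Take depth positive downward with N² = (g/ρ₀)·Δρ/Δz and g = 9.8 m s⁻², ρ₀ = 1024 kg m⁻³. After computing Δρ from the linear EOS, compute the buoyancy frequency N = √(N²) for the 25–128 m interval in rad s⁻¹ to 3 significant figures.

0.0152 rad s⁻¹

ΔT = -12.6 K, ΔS = -0.75 psu (deep − shallow).
Δρ/ρ₀ = −αΔT + βΔS = 3.024 × 10⁻³ − 6.075 × 10⁻⁴ = 2.4165 × 10⁻³, so Δρ ≈ 2.474 kg m⁻³.
N² = (g/ρ₀)·Δρ/Δz = g·(Δρ/ρ₀)/Δz = 9.8 × 2.4165 × 10⁻³ / 103 = 2.2992 × 10⁻⁴ s⁻².
N = √(2.2992 × 10⁻⁴) = 0.015163 rad s⁻¹ ≈ 0.0152 rad s⁻¹.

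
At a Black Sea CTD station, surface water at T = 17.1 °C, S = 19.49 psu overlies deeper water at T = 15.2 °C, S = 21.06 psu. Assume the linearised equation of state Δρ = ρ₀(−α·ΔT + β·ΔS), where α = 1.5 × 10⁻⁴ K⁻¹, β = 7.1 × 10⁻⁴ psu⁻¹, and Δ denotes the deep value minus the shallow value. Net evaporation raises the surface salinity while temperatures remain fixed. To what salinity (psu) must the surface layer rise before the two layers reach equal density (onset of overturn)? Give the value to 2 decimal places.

21.46 psu

Neutral buoyancy requires −α(T_deep − T_surf) + β(S_deep − S_surf′) = 0.
S_surf′ = S_deep − (α/β)·ΔT = 21.06 − (1.5 × 10⁻⁴/7.1 × 10⁻⁴)·(-1.9) = 21.4614 psu.
Increase required: 21.4614 − 19.49 = 1.9714 psu.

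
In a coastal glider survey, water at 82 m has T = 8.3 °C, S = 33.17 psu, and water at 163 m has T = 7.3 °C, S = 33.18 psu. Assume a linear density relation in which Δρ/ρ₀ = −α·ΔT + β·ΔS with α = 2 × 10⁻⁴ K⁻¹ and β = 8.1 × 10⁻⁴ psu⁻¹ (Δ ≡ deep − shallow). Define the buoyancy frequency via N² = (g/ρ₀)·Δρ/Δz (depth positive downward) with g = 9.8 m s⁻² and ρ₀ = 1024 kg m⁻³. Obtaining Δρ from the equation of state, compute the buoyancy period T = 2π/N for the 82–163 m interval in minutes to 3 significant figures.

20.9 min

ΔT = -1.0 K, ΔS = +0.01 psu (deep − shallow).
Δρ/ρ₀ = −αΔT + βΔS = 2.00 × 10⁻⁴ + 8.10 × 10⁻⁶ = 2.081 × 10⁻⁴, so Δρ ≈ 0.2131 kg m⁻³.
N² = (g/ρ₀)·Δρ/Δz = g·(Δρ/ρ₀)/Δz = 9.8 × 2.081 × 10⁻⁴ / 81 = 2.5178 × 10⁻⁵ s⁻².
N = √(2.5178 × 10⁻⁵) = 5.0178 × 10⁻³ rad s⁻¹ → T = 2π/N = 1.2522 × 10³ s = 20.870 min ≈ 20.9 min.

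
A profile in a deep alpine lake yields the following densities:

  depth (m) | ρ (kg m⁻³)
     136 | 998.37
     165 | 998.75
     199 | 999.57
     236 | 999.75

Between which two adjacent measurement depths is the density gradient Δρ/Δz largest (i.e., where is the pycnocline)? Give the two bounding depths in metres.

165–199 m

Compute the density gradient over each adjacent pair:
  136–165 m: Δρ/Δz = 0.38/29 = 0.013 kg m⁻⁴
  165–199 m: Δρ/Δz = 0.82/34 = 0.024 kg m⁻⁴
  199–236 m: Δρ/Δz = 0.18/37 = 4.9 × 10⁻³ kg m⁻⁴
The largest gradient is in the 165–199 m interval — the pycnocline.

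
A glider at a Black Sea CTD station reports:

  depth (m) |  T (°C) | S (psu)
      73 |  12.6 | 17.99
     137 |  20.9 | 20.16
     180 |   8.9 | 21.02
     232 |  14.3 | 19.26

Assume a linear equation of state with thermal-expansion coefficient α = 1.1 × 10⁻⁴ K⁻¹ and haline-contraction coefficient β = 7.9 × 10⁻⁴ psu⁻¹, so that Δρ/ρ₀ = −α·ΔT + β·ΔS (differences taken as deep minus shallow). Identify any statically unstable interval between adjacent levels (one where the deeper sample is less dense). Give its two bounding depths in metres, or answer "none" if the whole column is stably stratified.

180–232 m

Evaluate Δρ/ρ₀ = −αΔT + βΔS across each adjacent pair:
  73–137 m: −αΔT+βΔS = −(1.1 × 10⁻⁴)(+8.3)+(7.9 × 10⁻⁴)(+2.17) = 8.0 × 10⁻⁴ → stable
  137–180 m: −αΔT+βΔS = −(1.1 × 10⁻⁴)(-12.0)+(7.9 × 10⁻⁴)(+0.86) = 2.0 × 10⁻³ → stable
  180–232 m: −αΔT+βΔS = −(1.1 × 10⁻⁴)(+5.4)+(7.9 × 10⁻⁴)(-1.76) = -2.0 × 10⁻³ → UNSTABLE
The 180–232 m interval has Δρ < 0: lighter water underlies denser water.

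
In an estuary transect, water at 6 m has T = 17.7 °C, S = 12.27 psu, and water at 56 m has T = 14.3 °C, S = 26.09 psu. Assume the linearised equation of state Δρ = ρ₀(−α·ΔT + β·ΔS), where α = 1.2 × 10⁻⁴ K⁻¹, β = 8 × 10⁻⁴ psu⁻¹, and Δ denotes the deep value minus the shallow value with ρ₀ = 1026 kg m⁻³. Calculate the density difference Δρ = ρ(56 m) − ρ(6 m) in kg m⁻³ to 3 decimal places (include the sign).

+11.762 kg m⁻³

ΔT = -3.4 K, ΔS = +13.82 psu (deep − shallow).
Δρ/ρ₀ = −(1.2 × 10⁻⁴)(-3.4) + (8 × 10⁻⁴)(+13.82) = 0.011464.
Δρ = 1026 × (0.011464) = +11.762 kg m⁻³.
Positive Δρ: denser below, stable.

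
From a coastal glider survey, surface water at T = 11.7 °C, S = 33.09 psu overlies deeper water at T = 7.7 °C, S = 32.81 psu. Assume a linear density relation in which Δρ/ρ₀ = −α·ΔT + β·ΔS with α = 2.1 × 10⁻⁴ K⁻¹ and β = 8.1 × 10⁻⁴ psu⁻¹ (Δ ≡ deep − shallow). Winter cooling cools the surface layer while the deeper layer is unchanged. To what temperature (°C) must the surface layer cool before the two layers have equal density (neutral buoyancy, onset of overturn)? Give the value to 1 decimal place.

Neutral buoyancy requires Δρ = 0, i.e. −α(T_deep − T_surf′) + β(S_deep − S_surf) = 0.
T_surf′ = T_deep − (β/α)·ΔS = 7.7 − (8.1 × 10⁻⁴/2.1 × 10⁻⁴)·(-0.28) = 8.780 °C.
Cooling required: 11.7 − (8.780) = 2.920 °C.

8.8 °C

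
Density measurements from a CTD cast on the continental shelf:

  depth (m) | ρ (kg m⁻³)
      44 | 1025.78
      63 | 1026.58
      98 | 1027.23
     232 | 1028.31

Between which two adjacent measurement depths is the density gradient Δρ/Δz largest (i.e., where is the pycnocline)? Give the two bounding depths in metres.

Compute the density gradient over each adjacent pair:
  44–63 m: Δρ/Δz = 0.80/19 = 0.042 kg m⁻⁴
  63–98 m: Δρ/Δz = 0.65/35 = 0.019 kg m⁻⁴
  98–232 m: Δρ/Δz = 1.08/134 = 8.1 × 10⁻³ kg m⁻⁴
The largest gradient is in the 44–63 m interval — the pycnocline.

44–63 m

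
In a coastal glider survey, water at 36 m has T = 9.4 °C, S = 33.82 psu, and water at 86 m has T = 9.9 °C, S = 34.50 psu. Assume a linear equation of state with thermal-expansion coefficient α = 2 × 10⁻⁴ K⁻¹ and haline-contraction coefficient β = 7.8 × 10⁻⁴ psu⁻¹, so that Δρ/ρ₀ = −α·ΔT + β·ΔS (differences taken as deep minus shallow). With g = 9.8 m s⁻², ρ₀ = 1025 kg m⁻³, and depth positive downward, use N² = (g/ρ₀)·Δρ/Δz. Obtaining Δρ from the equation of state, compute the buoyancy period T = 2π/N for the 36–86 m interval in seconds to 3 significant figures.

ΔT = +0.5 K, ΔS = +0.68 psu (deep − shallow).
Δρ/ρ₀ = −αΔT + βΔS = -1.00 × 10⁻⁴ + 5.304 × 10⁻⁴ = 4.304 × 10⁻⁴, so Δρ ≈ 0.4412 kg m⁻³.
N² = (g/ρ₀)·Δρ/Δz = g·(Δρ/ρ₀)/Δz = 9.8 × 4.304 × 10⁻⁴ / 50 = 8.4358 × 10⁻⁵ s⁻².
N = √(8.4358 × 10⁻⁵) = 9.1847 × 10⁻³ rad s⁻¹ → T = 2π/N = 684.09 s ≈ 684 s.

684 s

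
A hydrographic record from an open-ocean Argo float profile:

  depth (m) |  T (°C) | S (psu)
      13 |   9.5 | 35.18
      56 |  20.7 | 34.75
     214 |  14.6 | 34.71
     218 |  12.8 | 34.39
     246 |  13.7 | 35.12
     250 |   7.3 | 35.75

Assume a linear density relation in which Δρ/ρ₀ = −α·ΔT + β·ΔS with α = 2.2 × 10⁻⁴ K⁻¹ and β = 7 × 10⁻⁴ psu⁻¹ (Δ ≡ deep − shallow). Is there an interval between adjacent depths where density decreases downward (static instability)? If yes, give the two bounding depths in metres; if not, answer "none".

13–56 m

Evaluate Δρ/ρ₀ = −αΔT + βΔS across each adjacent pair:
  13–56 m: −αΔT+βΔS = −(2.2 × 10⁻⁴)(+11.2)+(7 × 10⁻⁴)(-0.43) = -2.8 × 10⁻³ → UNSTABLE
  56–214 m: −αΔT+βΔS = −(2.2 × 10⁻⁴)(-6.1)+(7 × 10⁻⁴)(-0.04) = 1.3 × 10⁻³ → stable
  214–218 m: −αΔT+βΔS = −(2.2 × 10⁻⁴)(-1.8)+(7 × 10⁻⁴)(-0.32) = 1.7 × 10⁻⁴ → stable
  218–246 m: −αΔT+βΔS = −(2.2 × 10⁻⁴)(+0.9)+(7 × 10⁻⁴)(+0.73) = 3.1 × 10⁻⁴ → stable
  246–250 m: −αΔT+βΔS = −(2.2 × 10⁻⁴)(-6.4)+(7 × 10⁻⁴)(+0.63) = 1.8 × 10⁻³ → stable
The 13–56 m interval has Δρ < 0: lighter water underlies denser water.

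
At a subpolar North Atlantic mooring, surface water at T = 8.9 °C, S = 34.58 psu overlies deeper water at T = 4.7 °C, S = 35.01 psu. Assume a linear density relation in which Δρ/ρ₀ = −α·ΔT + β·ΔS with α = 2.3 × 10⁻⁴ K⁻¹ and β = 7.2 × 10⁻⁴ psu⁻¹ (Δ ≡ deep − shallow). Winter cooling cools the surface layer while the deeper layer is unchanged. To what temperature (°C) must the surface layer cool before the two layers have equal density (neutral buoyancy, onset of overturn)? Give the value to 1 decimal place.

Neutral buoyancy requires Δρ = 0, i.e. −α(T_deep − T_surf′) + β(S_deep − S_surf) = 0.
T_surf′ = T_deep − (β/α)·ΔS = 4.7 − (7.2 × 10⁻⁴/2.3 × 10⁻⁴)·(+0.43) = 3.354 °C.
Cooling required: 8.9 − (3.354) = 5.546 °C.

3.4 °C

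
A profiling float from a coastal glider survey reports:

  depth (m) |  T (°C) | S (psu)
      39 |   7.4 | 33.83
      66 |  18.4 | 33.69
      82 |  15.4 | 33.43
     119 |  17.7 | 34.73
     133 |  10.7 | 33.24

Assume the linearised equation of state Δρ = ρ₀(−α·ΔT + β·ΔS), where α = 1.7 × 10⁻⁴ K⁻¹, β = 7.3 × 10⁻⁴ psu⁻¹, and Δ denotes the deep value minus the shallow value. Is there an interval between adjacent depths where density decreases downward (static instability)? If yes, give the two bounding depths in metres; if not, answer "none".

39–66 m

Evaluate Δρ/ρ₀ = −αΔT + βΔS across each adjacent pair:
  39–66 m: −αΔT+βΔS = −(1.7 × 10⁻⁴)(+11.0)+(7.3 × 10⁻⁴)(-0.14) = -2.0 × 10⁻³ → UNSTABLE
  66–82 m: −αΔT+βΔS = −(1.7 × 10⁻⁴)(-3.0)+(7.3 × 10⁻⁴)(-0.26) = 3.2 × 10⁻⁴ → stable
  82–119 m: −αΔT+βΔS = −(1.7 × 10⁻⁴)(+2.3)+(7.3 × 10⁻⁴)(+1.30) = 5.6 × 10⁻⁴ → stable
  119–133 m: −αΔT+βΔS = −(1.7 × 10⁻⁴)(-7.0)+(7.3 × 10⁻⁴)(-1.49) = 1.0 × 10⁻⁴ → stable
The 39–66 m interval has Δρ < 0: lighter water underlies denser water.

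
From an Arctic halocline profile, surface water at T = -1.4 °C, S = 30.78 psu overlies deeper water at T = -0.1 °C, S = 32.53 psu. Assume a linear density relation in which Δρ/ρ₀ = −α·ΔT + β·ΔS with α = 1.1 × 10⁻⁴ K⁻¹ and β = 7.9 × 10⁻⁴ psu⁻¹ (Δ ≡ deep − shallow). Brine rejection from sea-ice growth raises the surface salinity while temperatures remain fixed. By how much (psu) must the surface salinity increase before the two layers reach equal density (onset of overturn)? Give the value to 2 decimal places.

Neutral buoyancy requires −α(T_deep − T_surf) + β(S_deep − S_surf′) = 0.
S_surf′ = S_deep − (α/β)·ΔT = 32.53 − (1.1 × 10⁻⁴/7.9 × 10⁻⁴)·(+1.3) = 32.3490 psu.
Increase required: 32.3490 − 30.78 = 1.5690 psu.

1.57 psu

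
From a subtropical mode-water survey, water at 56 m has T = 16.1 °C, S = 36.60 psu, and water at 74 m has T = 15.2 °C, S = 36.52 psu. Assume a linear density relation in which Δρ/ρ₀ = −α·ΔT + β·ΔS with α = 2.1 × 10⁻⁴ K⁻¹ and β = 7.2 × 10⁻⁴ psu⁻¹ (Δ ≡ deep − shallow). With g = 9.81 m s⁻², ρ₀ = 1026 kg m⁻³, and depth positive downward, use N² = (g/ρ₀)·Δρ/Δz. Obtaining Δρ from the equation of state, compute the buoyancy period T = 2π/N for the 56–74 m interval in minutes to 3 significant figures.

12.4 min

ΔT = -0.9 K, ΔS = -0.08 psu (deep − shallow).
Δρ/ρ₀ = −αΔT + βΔS = 1.89 × 10⁻⁴ − 5.76 × 10⁻⁵ = 1.314 × 10⁻⁴, so Δρ ≈ 0.1348 kg m⁻³.
N² = (g/ρ₀)·Δρ/Δz = g·(Δρ/ρ₀)/Δz = 9.81 × 1.314 × 10⁻⁴ / 18 = 7.1613 × 10⁻⁵ s⁻².
N = √(7.1613 × 10⁻⁵) = 8.4624 × 10⁻³ rad s⁻¹ → T = 2π/N = 742.48 s = 12.375 min ≈ 12.4 min.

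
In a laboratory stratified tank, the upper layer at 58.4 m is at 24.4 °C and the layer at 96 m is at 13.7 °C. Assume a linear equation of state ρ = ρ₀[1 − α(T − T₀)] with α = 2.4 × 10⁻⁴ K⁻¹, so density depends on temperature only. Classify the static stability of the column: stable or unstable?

stable

ΔT = 13.7 − 24.4 = -10.7 K, so Δρ/ρ₀ = −αΔT = 2.568 × 10⁻³.
Δρ/ρ₀ > 0, so Δρ > 0: deeper water is denser → statically stable.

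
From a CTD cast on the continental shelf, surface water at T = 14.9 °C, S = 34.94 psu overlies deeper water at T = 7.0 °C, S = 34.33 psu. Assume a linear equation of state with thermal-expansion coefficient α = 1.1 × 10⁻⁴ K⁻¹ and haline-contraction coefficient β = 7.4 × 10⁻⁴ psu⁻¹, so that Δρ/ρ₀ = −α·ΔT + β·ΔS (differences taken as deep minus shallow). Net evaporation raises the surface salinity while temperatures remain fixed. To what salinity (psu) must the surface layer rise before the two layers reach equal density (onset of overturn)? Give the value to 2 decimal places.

35.50 psu

Neutral buoyancy requires −α(T_deep − T_surf) + β(S_deep − S_surf′) = 0.
S_surf′ = S_deep − (α/β)·ΔT = 34.33 − (1.1 × 10⁻⁴/7.4 × 10⁻⁴)·(-7.9) = 35.5043 psu.
Increase required: 35.5043 − 34.94 = 0.5643 psu.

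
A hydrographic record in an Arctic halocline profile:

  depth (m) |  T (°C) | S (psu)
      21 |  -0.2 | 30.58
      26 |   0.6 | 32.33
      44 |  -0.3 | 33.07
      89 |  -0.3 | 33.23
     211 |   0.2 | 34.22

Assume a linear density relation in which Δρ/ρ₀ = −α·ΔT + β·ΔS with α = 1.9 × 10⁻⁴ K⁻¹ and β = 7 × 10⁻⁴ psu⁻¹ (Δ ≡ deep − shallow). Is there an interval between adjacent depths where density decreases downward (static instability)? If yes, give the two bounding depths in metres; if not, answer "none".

none

Evaluate Δρ/ρ₀ = −αΔT + βΔS across each adjacent pair:
  21–26 m: −αΔT+βΔS = −(1.9 × 10⁻⁴)(+0.8)+(7 × 10⁻⁴)(+1.75) = 1.1 × 10⁻³ → stable
  26–44 m: −αΔT+βΔS = −(1.9 × 10⁻⁴)(-0.9)+(7 × 10⁻⁴)(+0.74) = 6.9 × 10⁻⁴ → stable
  44–89 m: −αΔT+βΔS = −(1.9 × 10⁻⁴)(+0.0)+(7 × 10⁻⁴)(+0.16) = 1.1 × 10⁻⁴ → stable
  89–211 m: −αΔT+βΔS = −(1.9 × 10⁻⁴)(+0.5)+(7 × 10⁻⁴)(+0.99) = 6.0 × 10⁻⁴ → stable
Every interval has Δρ > 0: the column is stably stratified throughout.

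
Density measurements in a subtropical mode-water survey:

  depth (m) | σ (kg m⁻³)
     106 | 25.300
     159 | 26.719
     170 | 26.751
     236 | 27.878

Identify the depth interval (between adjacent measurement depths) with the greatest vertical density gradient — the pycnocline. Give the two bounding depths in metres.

106–159 m

Compute the density gradient over each adjacent pair:
  106–159 m: Δρ/Δz = 1.419/53 = 0.027 kg m⁻⁴
  159–170 m: Δρ/Δz = 0.032/11 = 2.9 × 10⁻³ kg m⁻⁴
  170–236 m: Δρ/Δz = 1.127/66 = 0.017 kg m⁻⁴
The largest gradient is in the 106–159 m interval — the pycnocline.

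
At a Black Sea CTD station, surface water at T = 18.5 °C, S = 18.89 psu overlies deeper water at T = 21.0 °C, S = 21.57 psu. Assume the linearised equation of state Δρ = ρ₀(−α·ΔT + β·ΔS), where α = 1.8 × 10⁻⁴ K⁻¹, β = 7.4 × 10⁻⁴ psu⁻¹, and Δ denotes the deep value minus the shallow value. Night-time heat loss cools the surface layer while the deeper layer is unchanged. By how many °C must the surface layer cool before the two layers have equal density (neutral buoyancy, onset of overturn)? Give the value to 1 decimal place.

8.5 °C

Neutral buoyancy requires Δρ = 0, i.e. −α(T_deep − T_surf′) + β(S_deep − S_surf) = 0.
T_surf′ = T_deep − (β/α)·ΔS = 21.0 − (7.4 × 10⁻⁴/1.8 × 10⁻⁴)·(+2.68) = 9.982 °C.
Cooling required: 18.5 − (9.982) = 8.518 °C.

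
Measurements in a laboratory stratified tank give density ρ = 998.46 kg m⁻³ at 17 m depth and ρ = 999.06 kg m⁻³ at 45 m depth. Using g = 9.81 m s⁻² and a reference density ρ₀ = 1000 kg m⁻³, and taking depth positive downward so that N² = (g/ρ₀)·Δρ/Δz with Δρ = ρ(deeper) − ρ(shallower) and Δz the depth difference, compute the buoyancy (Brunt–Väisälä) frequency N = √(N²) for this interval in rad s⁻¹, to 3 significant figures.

Δρ = 999.06 − 998.46 = 0.60 kg m⁻³ over Δz = 45 − 17 = 28 m.
N² = (9.81/1000) × (0.60/28) = 2.1021 × 10⁻⁴ s⁻².
N = √(2.1021 × 10⁻⁴) = 0.014499 rad s⁻¹ ≈ 0.0145 rad s⁻¹.
A positive N² confirms static stability across the interval.

0.0145 rad s⁻¹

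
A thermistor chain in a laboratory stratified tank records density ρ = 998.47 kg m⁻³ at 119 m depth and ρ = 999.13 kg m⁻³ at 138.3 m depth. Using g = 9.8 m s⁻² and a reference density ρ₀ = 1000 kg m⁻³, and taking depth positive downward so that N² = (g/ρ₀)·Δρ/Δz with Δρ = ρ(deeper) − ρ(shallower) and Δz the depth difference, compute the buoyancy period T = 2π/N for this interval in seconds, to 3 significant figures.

Δρ = 999.13 − 998.47 = 0.66 kg m⁻³ over Δz = 138.3 − 119 = 19.3 m.
N² = (9.8/1000) × (0.66/19.3) = 3.3513 × 10⁻⁴ s⁻².
N = √(3.3513 × 10⁻⁴) = 0.018307 rad s⁻¹, so T = 2π/N = 343.21 s ≈ 343 s.

343 s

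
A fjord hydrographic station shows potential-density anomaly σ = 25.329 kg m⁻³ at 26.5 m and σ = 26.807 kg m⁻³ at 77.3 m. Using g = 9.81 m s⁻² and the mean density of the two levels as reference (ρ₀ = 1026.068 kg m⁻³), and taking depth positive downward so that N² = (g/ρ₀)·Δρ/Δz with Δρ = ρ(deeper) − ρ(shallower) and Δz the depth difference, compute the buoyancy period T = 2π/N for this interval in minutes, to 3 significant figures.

6.28 min

Δρ = 1026.807 − 1025.329 = 1.478 kg m⁻³ over Δz = 77.3 − 26.5 = 50.8 m.
N² = (9.81/1026.068) × (1.478/50.8) = 2.7817 × 10⁻⁴ s⁻².
N = √(2.7817 × 10⁻⁴) = 0.016678 rad s⁻¹, so T = 2π/N = 376.73 s = 6.2788 min ≈ 6.28 min.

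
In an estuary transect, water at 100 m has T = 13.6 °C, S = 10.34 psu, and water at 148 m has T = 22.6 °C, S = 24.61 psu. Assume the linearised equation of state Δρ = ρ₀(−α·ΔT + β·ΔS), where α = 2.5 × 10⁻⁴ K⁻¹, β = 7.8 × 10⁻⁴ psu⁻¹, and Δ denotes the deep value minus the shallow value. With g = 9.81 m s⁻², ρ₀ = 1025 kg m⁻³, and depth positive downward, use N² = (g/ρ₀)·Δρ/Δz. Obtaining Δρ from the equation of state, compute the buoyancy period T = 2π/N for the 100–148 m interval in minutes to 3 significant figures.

2.46 min

ΔT = +9.0 K, ΔS = +14.27 psu (deep − shallow).
Δρ/ρ₀ = −αΔT + βΔS = -2.25 × 10⁻³ + 0.0111306 = 8.8806 × 10⁻³, so Δρ ≈ 9.103 kg m⁻³.
N² = (g/ρ₀)·Δρ/Δz = g·(Δρ/ρ₀)/Δz = 9.81 × 8.8806 × 10⁻³ / 48 = 1.8150 × 10⁻³ s⁻².
N = √(1.8150 × 10⁻³) = 0.042603 rad s⁻¹ → T = 2π/N = 147.48 s = 2.4580 min ≈ 2.46 min.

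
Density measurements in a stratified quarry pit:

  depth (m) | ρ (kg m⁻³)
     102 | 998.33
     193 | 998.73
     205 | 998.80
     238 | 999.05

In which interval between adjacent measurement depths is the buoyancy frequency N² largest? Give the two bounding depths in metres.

205–238 m

Compute the density gradient over each adjacent pair:
  102–193 m: Δρ/Δz = 0.40/91 = 4.4 × 10⁻³ kg m⁻⁴
  193–205 m: Δρ/Δz = 0.07/12 = 5.8 × 10⁻³ kg m⁻⁴
  205–238 m: Δρ/Δz = 0.25/33 = 7.6 × 10⁻³ kg m⁻⁴
The largest gradient is in the 205–238 m interval — the pycnocline.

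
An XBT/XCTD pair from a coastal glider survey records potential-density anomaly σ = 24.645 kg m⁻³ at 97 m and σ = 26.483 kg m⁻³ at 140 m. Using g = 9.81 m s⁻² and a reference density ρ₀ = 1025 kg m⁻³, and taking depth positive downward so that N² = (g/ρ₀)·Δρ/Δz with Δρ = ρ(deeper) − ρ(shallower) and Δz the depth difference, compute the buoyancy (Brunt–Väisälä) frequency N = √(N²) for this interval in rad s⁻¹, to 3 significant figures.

0.0202 rad s⁻¹

Δρ = 1026.483 − 1024.645 = 1.838 kg m⁻³ over Δz = 140 − 97 = 43 m.
N² = (9.81/1025) × (1.838/43) = 4.0909 × 10⁻⁴ s⁻².
N = √(4.0909 × 10⁻⁴) = 0.020226 rad s⁻¹ ≈ 0.0202 rad s⁻¹.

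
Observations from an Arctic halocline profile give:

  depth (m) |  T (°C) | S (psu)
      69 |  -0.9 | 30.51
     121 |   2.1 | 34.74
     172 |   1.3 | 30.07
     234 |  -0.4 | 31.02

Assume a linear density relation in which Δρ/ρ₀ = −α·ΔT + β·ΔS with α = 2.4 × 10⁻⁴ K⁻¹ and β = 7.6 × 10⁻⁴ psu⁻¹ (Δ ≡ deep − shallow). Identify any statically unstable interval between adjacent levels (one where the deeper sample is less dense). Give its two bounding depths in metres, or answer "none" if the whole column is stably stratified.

Evaluate Δρ/ρ₀ = −αΔT + βΔS across each adjacent pair:
  69–121 m: −αΔT+βΔS = −(2.4 × 10⁻⁴)(+3.0)+(7.6 × 10⁻⁴)(+4.23) = 2.5 × 10⁻³ → stable
  121–172 m: −αΔT+βΔS = −(2.4 × 10⁻⁴)(-0.8)+(7.6 × 10⁻⁴)(-4.67) = -3.4 × 10⁻³ → UNSTABLE
  172–234 m: −αΔT+βΔS = −(2.4 × 10⁻⁴)(-1.7)+(7.6 × 10⁻⁴)(+0.95) = 1.1 × 10⁻³ → stable
The 121–172 m interval has Δρ < 0: lighter water underlies denser water.

121–172 m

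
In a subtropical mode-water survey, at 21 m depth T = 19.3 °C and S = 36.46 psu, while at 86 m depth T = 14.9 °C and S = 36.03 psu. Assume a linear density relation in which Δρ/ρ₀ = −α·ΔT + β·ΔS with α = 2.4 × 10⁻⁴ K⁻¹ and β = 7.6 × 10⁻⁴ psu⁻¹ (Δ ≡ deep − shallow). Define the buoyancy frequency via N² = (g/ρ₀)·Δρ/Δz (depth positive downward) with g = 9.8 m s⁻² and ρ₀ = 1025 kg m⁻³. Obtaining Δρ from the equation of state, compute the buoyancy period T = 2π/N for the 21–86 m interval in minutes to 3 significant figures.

ΔT = -4.4 K, ΔS = -0.43 psu (deep − shallow).
Δρ/ρ₀ = −αΔT + βΔS = 1.056 × 10⁻³ − 3.268 × 10⁻⁴ = 7.292 × 10⁻⁴, so Δρ ≈ 0.7474 kg m⁻³.
N² = (g/ρ₀)·Δρ/Δz = g·(Δρ/ρ₀)/Δz = 9.8 × 7.292 × 10⁻⁴ / 65 = 1.0994 × 10⁻⁴ s⁻².
N = √(1.0994 × 10⁻⁴) = 0.010485 rad s⁻¹ → T = 2π/N = 599.25 s = 9.9875 min ≈ 9.99 min.

9.99 min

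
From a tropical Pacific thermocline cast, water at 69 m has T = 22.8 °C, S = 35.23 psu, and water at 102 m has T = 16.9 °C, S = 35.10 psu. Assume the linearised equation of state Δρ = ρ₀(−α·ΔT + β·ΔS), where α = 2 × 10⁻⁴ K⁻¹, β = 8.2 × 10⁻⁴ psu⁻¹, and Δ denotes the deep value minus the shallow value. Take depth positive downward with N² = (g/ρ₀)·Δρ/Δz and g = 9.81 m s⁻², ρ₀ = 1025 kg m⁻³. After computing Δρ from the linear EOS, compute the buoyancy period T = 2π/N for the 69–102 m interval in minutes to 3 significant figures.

5.86 min

ΔT = -5.9 K, ΔS = -0.13 psu (deep − shallow).
Δρ/ρ₀ = −αΔT + βΔS = 1.18 × 10⁻³ − 1.066 × 10⁻⁴ = 1.0734 × 10⁻³, so Δρ ≈ 1.100 kg m⁻³.
N² = (g/ρ₀)·Δρ/Δz = g·(Δρ/ρ₀)/Δz = 9.81 × 1.0734 × 10⁻³ / 33 = 3.1909 × 10⁻⁴ s⁻².
N = √(3.1909 × 10⁻⁴) = 0.017863 rad s⁻¹ → T = 2π/N = 351.74 s = 5.8623 min ≈ 5.86 min.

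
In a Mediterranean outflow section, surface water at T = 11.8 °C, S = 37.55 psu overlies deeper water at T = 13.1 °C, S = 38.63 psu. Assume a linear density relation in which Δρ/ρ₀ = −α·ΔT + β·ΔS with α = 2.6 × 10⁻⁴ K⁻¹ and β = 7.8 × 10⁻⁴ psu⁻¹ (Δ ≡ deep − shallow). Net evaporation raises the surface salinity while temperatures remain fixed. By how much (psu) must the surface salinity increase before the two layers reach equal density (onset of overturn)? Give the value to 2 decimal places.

Neutral buoyancy requires −α(T_deep − T_surf) + β(S_deep − S_surf′) = 0.
S_surf′ = S_deep − (α/β)·ΔT = 38.63 − (2.6 × 10⁻⁴/7.8 × 10⁻⁴)·(+1.3) = 38.1967 psu.
Increase required: 38.1967 − 37.55 = 0.6467 psu.

0.65 psu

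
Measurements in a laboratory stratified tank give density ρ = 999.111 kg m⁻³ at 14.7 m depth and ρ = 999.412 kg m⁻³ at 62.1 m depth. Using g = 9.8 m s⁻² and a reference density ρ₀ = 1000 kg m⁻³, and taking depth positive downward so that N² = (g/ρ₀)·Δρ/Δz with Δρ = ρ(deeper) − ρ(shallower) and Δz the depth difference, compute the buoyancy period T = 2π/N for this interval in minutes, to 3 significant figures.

Δρ = 999.412 − 999.111 = 0.301 kg m⁻³ over Δz = 62.1 − 14.7 = 47.4 m.
N² = (9.8/1000) × (0.301/47.4) = 6.2232 × 10⁻⁵ s⁻².
N = √(6.2232 × 10⁻⁵) = 7.8887 × 10⁻³ rad s⁻¹, so T = 2π/N = 796.48 s = 13.275 min ≈ 13.3 min.

13.3 min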